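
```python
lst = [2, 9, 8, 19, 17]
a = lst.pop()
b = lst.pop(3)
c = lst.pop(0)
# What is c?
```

After line 1: lst = [2, 9, 8, 19, 17]
After line 2 (pop() -> a = 17): lst = [2, 9, 8, 19]
After line 3 (pop(3) -> b = 19): lst = [2, 9, 8]
After line 4 (pop(0) -> c = 2): lst = [9, 8]

2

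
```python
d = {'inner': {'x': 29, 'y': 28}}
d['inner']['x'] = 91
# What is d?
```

After line 1: d = {'inner': {'x': 29, 'y': 28}}
After line 2 (inner x overwritten): d = {'inner': {'x': 91, 'y': 28}}

{'inner': {'x': 91, 'y': 28}}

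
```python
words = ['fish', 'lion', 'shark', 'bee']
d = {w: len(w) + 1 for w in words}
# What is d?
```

{'fish': 5, 'lion': 5, 'shark': 6, 'bee': 4}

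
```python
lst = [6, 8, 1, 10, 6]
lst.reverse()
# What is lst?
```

[6, 10, 1, 8, 6]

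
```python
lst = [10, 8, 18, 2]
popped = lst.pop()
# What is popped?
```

2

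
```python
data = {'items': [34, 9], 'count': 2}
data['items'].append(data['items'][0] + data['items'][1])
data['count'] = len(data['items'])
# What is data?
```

After line 1: data = {'items': [34, 9], 'count': 2}
After line 2 (append 34 + 9 = 43): data = {'items': [34, 9, 43], 'count': 2}
After line 3 (count = len(items) = 3): data = {'items': [34, 9, 43], 'count': 3}

{'items': [34, 9, 43], 'count': 3}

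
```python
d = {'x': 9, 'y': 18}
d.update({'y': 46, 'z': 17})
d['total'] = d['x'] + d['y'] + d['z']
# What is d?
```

After line 1: d = {'x': 9, 'y': 18}
After line 2 (y overwritten, z added): d = {'x': 9, 'y': 46, 'z': 17}
After line 3 (total = 9 + 46 + 17 = 72): d = {'x': 9, 'y': 46, 'z': 17, 'total': 72}

{'x': 9, 'y': 46, 'z': 17, 'total': 72}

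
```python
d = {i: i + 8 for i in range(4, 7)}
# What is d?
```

{4: 12, 5: 13, 6: 14}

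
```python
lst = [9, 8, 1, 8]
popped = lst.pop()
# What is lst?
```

[9, 8, 1]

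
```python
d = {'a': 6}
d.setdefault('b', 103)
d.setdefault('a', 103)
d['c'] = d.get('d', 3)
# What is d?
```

After line 1: d = {'a': 6}
After line 2 (setdefault adds 'b'=103): d = {'a': 6, 'b': 103}
After line 3 (setdefault 'a' no-op, already exists): d = {'a': 6, 'b': 103}
After line 4 (get('d', 3) returns default since 'd' not in d): d = {'a': 6, 'b': 103, 'c': 3}

{'a': 6, 'b': 103, 'c': 3}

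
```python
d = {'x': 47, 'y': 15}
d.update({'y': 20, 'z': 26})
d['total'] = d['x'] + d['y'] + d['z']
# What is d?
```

After line 1: d = {'x': 47, 'y': 15}
After line 2 (y overwritten, z added): d = {'x': 47, 'y': 20, 'z': 26}
After line 3 (total = 47 + 20 + 26 = 93): d = {'x': 47, 'y': 20, 'z': 26, 'total': 93}

{'x': 47, 'y': 20, 'z': 26, 'total': 93}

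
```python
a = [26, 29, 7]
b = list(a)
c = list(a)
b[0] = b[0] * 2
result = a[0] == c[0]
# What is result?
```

After line 1: a = [26, 29, 7]
After line 2 (b = list(a), copy): a = [26, 29, 7], b = [26, 29, 7]
After line 3 (c = list(a) is a copy, new object): c = [26, 29, 7]
After line 4 (b[0] = 26 * 2 = 52; only b mutates (copy)): a = [26, 29, 7], b = [52, 29, 7], c = [26, 29, 7]
After line 5 (a[0] = 26, c[0] = 26; result = True)

True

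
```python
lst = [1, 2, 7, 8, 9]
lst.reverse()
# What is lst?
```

[9, 8, 7, 2, 1]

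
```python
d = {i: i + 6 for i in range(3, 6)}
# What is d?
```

{3: 9, 4: 10, 5: 11}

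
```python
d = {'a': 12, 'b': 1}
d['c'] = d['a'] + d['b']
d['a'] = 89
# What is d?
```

After line 1: d = {'a': 12, 'b': 1}
After line 2 (d['c'] = 12 + 1): d = {'a': 12, 'b': 1, 'c': 13}
After line 3: d = {'a': 89, 'b': 1, 'c': 13}

{'a': 89, 'b': 1, 'c': 13}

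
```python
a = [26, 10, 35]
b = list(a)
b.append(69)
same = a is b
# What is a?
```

After line 1: a = [26, 10, 35]
After line 2 (b = list(a) is a shallow copy, new object): a = [26, 10, 35], b = [26, 10, 35]
After line 3 (append only mutates b): a = [26, 10, 35], b = [26, 10, 35, 69]
After line 4 (same = a is b; different objects -> False): same = False

[26, 10, 35]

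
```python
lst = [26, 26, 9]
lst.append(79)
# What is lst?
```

[26, 26, 9, 79]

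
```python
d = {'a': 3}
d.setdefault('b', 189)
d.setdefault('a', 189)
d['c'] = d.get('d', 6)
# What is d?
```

After line 1: d = {'a': 3}
After line 2 (setdefault adds 'b'=189): d = {'a': 3, 'b': 189}
After line 3 (setdefault 'a' no-op, already exists): d = {'a': 3, 'b': 189}
After line 4 (get('d', 6) returns default since 'd' not in d): d = {'a': 3, 'b': 189, 'c': 6}

{'a': 3, 'b': 189, 'c': 6}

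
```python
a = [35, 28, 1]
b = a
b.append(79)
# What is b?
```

After line 1: a = [35, 28, 1]
After line 2 (b = a is an alias, same object): a = [35, 28, 1], b = [35, 28, 1]
After line 3 (b.append mutates the shared list): a = [35, 28, 1, 79], b = [35, 28, 1, 79]

[35, 28, 1, 79]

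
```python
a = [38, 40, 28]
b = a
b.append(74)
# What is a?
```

After line 1: a = [38, 40, 28]
After line 2 (b = a is an alias, same object): a = [38, 40, 28], b = [38, 40, 28]
After line 3 (b.append mutates the shared list): a = [38, 40, 28, 74], b = [38, 40, 28, 74]

[38, 40, 28, 74]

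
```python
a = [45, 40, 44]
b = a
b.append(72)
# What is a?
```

After line 1: a = [45, 40, 44]
After line 2 (b = a is an alias, same object): a = [45, 40, 44], b = [45, 40, 44]
After line 3 (b.append mutates the shared list): a = [45, 40, 44, 72], b = [45, 40, 44, 72]

[45, 40, 44, 72]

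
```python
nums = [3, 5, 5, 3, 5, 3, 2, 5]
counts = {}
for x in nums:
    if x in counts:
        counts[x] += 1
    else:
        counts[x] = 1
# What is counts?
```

Initial: counts = {}, nums = [3, 5, 5, 3, 5, 3, 2, 5]
See 3: counts = {3: 1}
See 5: counts = {3: 1, 5: 1}
See 5: counts = {3: 1, 5: 2}
See 3: counts = {3: 2, 5: 2}
See 5: counts = {3: 2, 5: 3}
See 3: counts = {3: 3, 5: 3}
See 2: counts = {3: 3, 5: 3, 2: 1}
See 5: counts = {3: 3, 5: 4, 2: 1}

{3: 3, 5: 4, 2: 1}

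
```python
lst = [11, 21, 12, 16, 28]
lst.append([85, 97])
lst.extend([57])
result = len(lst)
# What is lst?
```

After line 1: lst = [11, 21, 12, 16, 28]
After line 2 (append adds [85, 97] as single element): lst = [11, 21, 12, 16, 28, [85, 97]]
After line 3 (extend unpacks [57], adds 57): lst = [11, 21, 12, 16, 28, [85, 97], 57]
After line 4: result = len(lst) = 7

[11, 21, 12, 16, 28, [85, 97], 57]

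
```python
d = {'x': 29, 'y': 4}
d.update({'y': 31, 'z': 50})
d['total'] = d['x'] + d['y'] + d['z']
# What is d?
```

After line 1: d = {'x': 29, 'y': 4}
After line 2 (y overwritten, z added): d = {'x': 29, 'y': 31, 'z': 50}
After line 3 (total = 29 + 31 + 50 = 110): d = {'x': 29, 'y': 31, 'z': 50, 'total': 110}

{'x': 29, 'y': 31, 'z': 50, 'total': 110}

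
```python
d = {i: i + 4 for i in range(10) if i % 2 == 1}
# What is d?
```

{1: 5, 3: 7, 5: 9, 7: 11, 9: 13}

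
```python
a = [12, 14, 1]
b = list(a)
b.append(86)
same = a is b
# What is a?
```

After line 1: a = [12, 14, 1]
After line 2 (b = list(a) is a shallow copy, new object): a = [12, 14, 1], b = [12, 14, 1]
After line 3 (append only mutates b): a = [12, 14, 1], b = [12, 14, 1, 86]
After line 4 (same = a is b; different objects -> False): same = False

[12, 14, 1]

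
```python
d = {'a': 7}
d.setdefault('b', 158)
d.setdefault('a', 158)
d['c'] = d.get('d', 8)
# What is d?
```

After line 1: d = {'a': 7}
After line 2 (setdefault adds 'b'=158): d = {'a': 7, 'b': 158}
After line 3 (setdefault 'a' no-op, already exists): d = {'a': 7, 'b': 158}
After line 4 (get('d', 8) returns default since 'd' not in d): d = {'a': 7, 'b': 158, 'c': 8}

{'a': 7, 'b': 158, 'c': 8}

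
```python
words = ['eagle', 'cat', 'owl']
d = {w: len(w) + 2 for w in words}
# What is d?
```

{'eagle': 7, 'cat': 5, 'owl': 5}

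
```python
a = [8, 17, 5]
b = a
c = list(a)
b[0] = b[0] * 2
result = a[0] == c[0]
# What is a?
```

After line 1: a = [8, 17, 5]
After line 2 (b = a, alias): a = [8, 17, 5], b = [8, 17, 5]
After line 3 (c = list(a) is a copy, new object): c = [8, 17, 5]
After line 4 (b[0] = 8 * 2 = 16; mutates shared a/b): a = b = [16, 17, 5], c = [8, 17, 5]
After line 5 (a[0] = 16, c[0] = 8; result = False)

[16, 17, 5]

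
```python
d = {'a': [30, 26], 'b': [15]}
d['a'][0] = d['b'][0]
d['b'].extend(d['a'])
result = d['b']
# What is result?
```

After line 1: d = {'a': [30, 26], 'b': [15]}
After line 2 (a[0] = b[0] = 15): d = {'a': [15, 26], 'b': [15]}
After line 3 (b.extend(a) appends [15, 26]): d = {'a': [15, 26], 'b': [15, 15, 26]}
After line 4: result = d['b'] = [15, 15, 26]

[15, 15, 26]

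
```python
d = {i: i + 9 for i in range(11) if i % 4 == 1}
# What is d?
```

{1: 10, 5: 14, 9: 18}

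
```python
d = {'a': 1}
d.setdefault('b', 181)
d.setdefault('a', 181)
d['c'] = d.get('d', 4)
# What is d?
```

After line 1: d = {'a': 1}
After line 2 (setdefault adds 'b'=181): d = {'a': 1, 'b': 181}
After line 3 (setdefault 'a' no-op, already exists): d = {'a': 1, 'b': 181}
After line 4 (get('d', 4) returns default since 'd' not in d): d = {'a': 1, 'b': 181, 'c': 4}

{'a': 1, 'b': 181, 'c': 4}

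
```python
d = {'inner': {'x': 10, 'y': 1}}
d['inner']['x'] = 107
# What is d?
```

After line 1: d = {'inner': {'x': 10, 'y': 1}}
After line 2 (inner x overwritten): d = {'inner': {'x': 107, 'y': 1}}

{'inner': {'x': 107, 'y': 1}}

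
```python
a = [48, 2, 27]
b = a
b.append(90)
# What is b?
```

After line 1: a = [48, 2, 27]
After line 2 (b = a is an alias, same object): a = [48, 2, 27], b = [48, 2, 27]
After line 3 (b.append mutates the shared list): a = [48, 2, 27, 90], b = [48, 2, 27, 90]

[48, 2, 27, 90]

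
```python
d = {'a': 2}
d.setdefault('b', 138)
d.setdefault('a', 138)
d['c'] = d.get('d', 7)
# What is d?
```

After line 1: d = {'a': 2}
After line 2 (setdefault adds 'b'=138): d = {'a': 2, 'b': 138}
After line 3 (setdefault 'a' no-op, already exists): d = {'a': 2, 'b': 138}
After line 4 (get('d', 7) returns default since 'd' not in d): d = {'a': 2, 'b': 138, 'c': 7}

{'a': 2, 'b': 138, 'c': 7}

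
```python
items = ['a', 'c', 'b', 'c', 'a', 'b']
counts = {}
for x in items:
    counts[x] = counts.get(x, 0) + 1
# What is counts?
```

Initial: counts = {}, items = ['a', 'c', 'b', 'c', 'a', 'b']
See 'a': counts = {'a': 1}
See 'c': counts = {'a': 1, 'c': 1}
See 'b': counts = {'a': 1, 'c': 1, 'b': 1}
See 'c': counts = {'a': 1, 'c': 2, 'b': 1}
See 'a': counts = {'a': 2, 'c': 2, 'b': 1}
See 'b': counts = {'a': 2, 'c': 2, 'b': 2}

{'a': 2, 'c': 2, 'b': 2}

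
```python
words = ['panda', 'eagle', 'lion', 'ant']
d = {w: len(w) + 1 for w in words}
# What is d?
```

{'panda': 6, 'eagle': 6, 'lion': 5, 'ant': 4}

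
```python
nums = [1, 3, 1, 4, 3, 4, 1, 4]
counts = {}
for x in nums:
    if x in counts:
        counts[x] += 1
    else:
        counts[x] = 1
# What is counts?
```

Initial: counts = {}, nums = [1, 3, 1, 4, 3, 4, 1, 4]
See 1: counts = {1: 1}
See 3: counts = {1: 1, 3: 1}
See 1: counts = {1: 2, 3: 1}
See 4: counts = {1: 2, 3: 1, 4: 1}
See 3: counts = {1: 2, 3: 2, 4: 1}
See 4: counts = {1: 2, 3: 2, 4: 2}
See 1: counts = {1: 3, 3: 2, 4: 2}
See 4: counts = {1: 3, 3: 2, 4: 3}

{1: 3, 3: 2, 4: 3}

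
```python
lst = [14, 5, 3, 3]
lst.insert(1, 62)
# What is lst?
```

[14, 62, 5, 3, 3]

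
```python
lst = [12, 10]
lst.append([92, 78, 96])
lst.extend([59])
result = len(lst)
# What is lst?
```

After line 1: lst = [12, 10]
After line 2 (append adds [92, 78, 96] as single element): lst = [12, 10, [92, 78, 96]]
After line 3 (extend unpacks [59], adds 59): lst = [12, 10, [92, 78, 96], 59]
After line 4: result = len(lst) = 4

[12, 10, [92, 78, 96], 59]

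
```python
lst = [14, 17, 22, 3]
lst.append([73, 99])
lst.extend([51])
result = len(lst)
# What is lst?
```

After line 1: lst = [14, 17, 22, 3]
After line 2 (append adds [73, 99] as single element): lst = [14, 17, 22, 3, [73, 99]]
After line 3 (extend unpacks [51], adds 51): lst = [14, 17, 22, 3, [73, 99], 51]
After line 4: result = len(lst) = 6

[14, 17, 22, 3, [73, 99], 51]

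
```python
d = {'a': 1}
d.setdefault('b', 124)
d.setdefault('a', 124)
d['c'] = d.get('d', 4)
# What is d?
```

After line 1: d = {'a': 1}
After line 2 (setdefault adds 'b'=124): d = {'a': 1, 'b': 124}
After line 3 (setdefault 'a' no-op, already exists): d = {'a': 1, 'b': 124}
After line 4 (get('d', 4) returns default since 'd' not in d): d = {'a': 1, 'b': 124, 'c': 4}

{'a': 1, 'b': 124, 'c': 4}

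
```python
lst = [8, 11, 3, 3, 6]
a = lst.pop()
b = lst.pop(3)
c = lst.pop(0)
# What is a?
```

After line 1: lst = [8, 11, 3, 3, 6]
After line 2 (pop() -> a = 6): lst = [8, 11, 3, 3]
After line 3 (pop(3) -> b = 3): lst = [8, 11, 3]
After line 4 (pop(0) -> c = 8): lst = [11, 3]

6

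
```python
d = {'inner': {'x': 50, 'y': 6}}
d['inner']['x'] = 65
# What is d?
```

After line 1: d = {'inner': {'x': 50, 'y': 6}}
After line 2 (inner x overwritten): d = {'inner': {'x': 65, 'y': 6}}

{'inner': {'x': 65, 'y': 6}}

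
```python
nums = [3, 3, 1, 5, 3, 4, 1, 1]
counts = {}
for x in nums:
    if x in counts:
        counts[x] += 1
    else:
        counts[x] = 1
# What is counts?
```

Initial: counts = {}, nums = [3, 3, 1, 5, 3, 4, 1, 1]
See 3: counts = {3: 1}
See 3: counts = {3: 2}
See 1: counts = {3: 2, 1: 1}
See 5: counts = {3: 2, 1: 1, 5: 1}
See 3: counts = {3: 3, 1: 1, 5: 1}
See 4: counts = {3: 3, 1: 1, 5: 1, 4: 1}
See 1: counts = {3: 3, 1: 2, 5: 1, 4: 1}
See 1: counts = {3: 3, 1: 3, 5: 1, 4: 1}

{3: 3, 1: 3, 5: 1, 4: 1}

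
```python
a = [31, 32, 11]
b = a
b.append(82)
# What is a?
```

After line 1: a = [31, 32, 11]
After line 2 (b = a is an alias, same object): a = [31, 32, 11], b = [31, 32, 11]
After line 3 (b.append mutates the shared list): a = [31, 32, 11, 82], b = [31, 32, 11, 82]

[31, 32, 11, 82]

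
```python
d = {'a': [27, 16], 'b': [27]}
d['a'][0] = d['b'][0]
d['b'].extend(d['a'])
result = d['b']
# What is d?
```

After line 1: d = {'a': [27, 16], 'b': [27]}
After line 2 (a[0] = b[0] = 27): d = {'a': [27, 16], 'b': [27]}
After line 3 (b.extend(a) appends [27, 16]): d = {'a': [27, 16], 'b': [27, 27, 16]}
After line 4: result = d['b'] = [27, 27, 16]

{'a': [27, 16], 'b': [27, 27, 16]}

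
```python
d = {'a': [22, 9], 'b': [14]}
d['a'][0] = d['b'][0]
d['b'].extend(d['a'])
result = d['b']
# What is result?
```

After line 1: d = {'a': [22, 9], 'b': [14]}
After line 2 (a[0] = b[0] = 14): d = {'a': [14, 9], 'b': [14]}
After line 3 (b.extend(a) appends [14, 9]): d = {'a': [14, 9], 'b': [14, 14, 9]}
After line 4: result = d['b'] = [14, 14, 9]

[14, 14, 9]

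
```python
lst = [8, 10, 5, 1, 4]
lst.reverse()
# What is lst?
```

[4, 1, 5, 10, 8]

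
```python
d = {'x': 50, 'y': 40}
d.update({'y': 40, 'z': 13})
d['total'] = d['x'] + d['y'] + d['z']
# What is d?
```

After line 1: d = {'x': 50, 'y': 40}
After line 2 (y overwritten, z added): d = {'x': 50, 'y': 40, 'z': 13}
After line 3 (total = 50 + 40 + 13 = 103): d = {'x': 50, 'y': 40, 'z': 13, 'total': 103}

{'x': 50, 'y': 40, 'z': 13, 'total': 103}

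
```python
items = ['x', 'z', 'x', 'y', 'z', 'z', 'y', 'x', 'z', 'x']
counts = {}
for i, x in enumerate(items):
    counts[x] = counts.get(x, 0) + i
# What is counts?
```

Initial: counts = {}, items = ['x', 'z', 'x', 'y', 'z', 'z', 'y', 'x', 'z', 'x']
i=0, x='x': counts = {'x': 0}
i=1, x='z': counts = {'x': 0, 'z': 1}
i=2, x='x': counts = {'x': 2, 'z': 1}
i=3, x='y': counts = {'x': 2, 'z': 1, 'y': 3}
i=4, x='z': counts = {'x': 2, 'z': 5, 'y': 3}
i=5, x='z': counts = {'x': 2, 'z': 10, 'y': 3}
i=6, x='y': counts = {'x': 2, 'z': 10, 'y': 9}
i=7, x='x': counts = {'x': 9, 'z': 10, 'y': 9}
i=8, x='z': counts = {'x': 9, 'z': 18, 'y': 9}
i=9, x='x': counts = {'x': 18, 'z': 18, 'y': 9}

{'x': 18, 'z': 18, 'y': 9}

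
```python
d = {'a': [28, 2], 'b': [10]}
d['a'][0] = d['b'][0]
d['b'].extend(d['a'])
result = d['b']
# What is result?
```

After line 1: d = {'a': [28, 2], 'b': [10]}
After line 2 (a[0] = b[0] = 10): d = {'a': [10, 2], 'b': [10]}
After line 3 (b.extend(a) appends [10, 2]): d = {'a': [10, 2], 'b': [10, 10, 2]}
After line 4: result = d['b'] = [10, 10, 2]

[10, 10, 2]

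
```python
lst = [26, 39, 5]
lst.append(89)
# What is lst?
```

[26, 39, 5, 89]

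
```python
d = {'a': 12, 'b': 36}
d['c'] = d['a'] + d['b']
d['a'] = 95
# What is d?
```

After line 1: d = {'a': 12, 'b': 36}
After line 2 (d['c'] = 12 + 36): d = {'a': 12, 'b': 36, 'c': 48}
After line 3: d = {'a': 95, 'b': 36, 'c': 48}

{'a': 95, 'b': 36, 'c': 48}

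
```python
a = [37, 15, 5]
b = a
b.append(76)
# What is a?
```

After line 1: a = [37, 15, 5]
After line 2 (b = a is an alias, same object): a = [37, 15, 5], b = [37, 15, 5]
After line 3 (b.append mutates the shared list): a = [37, 15, 5, 76], b = [37, 15, 5, 76]

[37, 15, 5, 76]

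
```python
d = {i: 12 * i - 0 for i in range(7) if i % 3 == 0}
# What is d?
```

{0: 0, 3: 36, 6: 72}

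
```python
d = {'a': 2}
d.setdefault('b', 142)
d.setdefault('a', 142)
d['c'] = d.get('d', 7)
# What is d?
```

After line 1: d = {'a': 2}
After line 2 (setdefault adds 'b'=142): d = {'a': 2, 'b': 142}
After line 3 (setdefault 'a' no-op, already exists): d = {'a': 2, 'b': 142}
After line 4 (get('d', 7) returns default since 'd' not in d): d = {'a': 2, 'b': 142, 'c': 7}

{'a': 2, 'b': 142, 'c': 7}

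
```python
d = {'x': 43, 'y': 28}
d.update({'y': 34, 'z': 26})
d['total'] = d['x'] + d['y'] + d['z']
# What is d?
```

After line 1: d = {'x': 43, 'y': 28}
After line 2 (y overwritten, z added): d = {'x': 43, 'y': 34, 'z': 26}
After line 3 (total = 43 + 34 + 26 = 103): d = {'x': 43, 'y': 34, 'z': 26, 'total': 103}

{'x': 43, 'y': 34, 'z': 26, 'total': 103}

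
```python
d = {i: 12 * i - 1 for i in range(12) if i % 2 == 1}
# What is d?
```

{1: 11, 3: 35, 5: 59, 7: 83, 9: 107, 11: 131}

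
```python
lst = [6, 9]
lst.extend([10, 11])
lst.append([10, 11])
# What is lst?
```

After line 1: lst = [6, 9]
After line 2 (extend unpacks [10, 11]): lst = [6, 9, 10, 11]
After line 3 (append adds [10, 11] as single element): lst = [6, 9, 10, 11, [10, 11]]

[6, 9, 10, 11, [10, 11]]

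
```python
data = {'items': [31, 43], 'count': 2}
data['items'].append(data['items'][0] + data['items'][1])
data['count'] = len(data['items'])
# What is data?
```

After line 1: data = {'items': [31, 43], 'count': 2}
After line 2 (append 31 + 43 = 74): data = {'items': [31, 43, 74], 'count': 2}
After line 3 (count = len(items) = 3): data = {'items': [31, 43, 74], 'count': 3}

{'items': [31, 43, 74], 'count': 3}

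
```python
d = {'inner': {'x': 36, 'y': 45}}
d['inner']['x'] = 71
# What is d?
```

After line 1: d = {'inner': {'x': 36, 'y': 45}}
After line 2 (inner x overwritten): d = {'inner': {'x': 71, 'y': 45}}

{'inner': {'x': 71, 'y': 45}}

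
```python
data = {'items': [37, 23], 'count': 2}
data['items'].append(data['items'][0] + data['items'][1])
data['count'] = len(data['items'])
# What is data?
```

After line 1: data = {'items': [37, 23], 'count': 2}
After line 2 (append 37 + 23 = 60): data = {'items': [37, 23, 60], 'count': 2}
After line 3 (count = len(items) = 3): data = {'items': [37, 23, 60], 'count': 3}

{'items': [37, 23, 60], 'count': 3}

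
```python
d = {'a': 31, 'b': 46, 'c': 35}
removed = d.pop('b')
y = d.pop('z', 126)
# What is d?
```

After line 1: d = {'a': 31, 'b': 46, 'c': 35}
After line 2 (pop 'b' returns 46): d = {'a': 31, 'c': 35}, removed = 46
After line 3 (pop 'z' missing, returns default 126): d = {'a': 31, 'c': 35}, y = 126

{'a': 31, 'c': 35}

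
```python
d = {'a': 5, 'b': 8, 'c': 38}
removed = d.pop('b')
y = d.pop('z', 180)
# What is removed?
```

After line 1: d = {'a': 5, 'b': 8, 'c': 38}
After line 2 (pop 'b' returns 8): d = {'a': 5, 'c': 38}, removed = 8
After line 3 (pop 'z' missing, returns default 180): d = {'a': 5, 'c': 38}, y = 180

8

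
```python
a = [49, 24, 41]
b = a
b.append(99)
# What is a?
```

After line 1: a = [49, 24, 41]
After line 2 (b = a is an alias, same object): a = [49, 24, 41], b = [49, 24, 41]
After line 3 (b.append mutates the shared list): a = [49, 24, 41, 99], b = [49, 24, 41, 99]

[49, 24, 41, 99]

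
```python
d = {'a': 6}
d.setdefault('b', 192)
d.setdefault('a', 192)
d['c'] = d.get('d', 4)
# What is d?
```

After line 1: d = {'a': 6}
After line 2 (setdefault adds 'b'=192): d = {'a': 6, 'b': 192}
After line 3 (setdefault 'a' no-op, already exists): d = {'a': 6, 'b': 192}
After line 4 (get('d', 4) returns default since 'd' not in d): d = {'a': 6, 'b': 192, 'c': 4}

{'a': 6, 'b': 192, 'c': 4}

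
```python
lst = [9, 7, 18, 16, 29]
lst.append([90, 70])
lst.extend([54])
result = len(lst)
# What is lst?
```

After line 1: lst = [9, 7, 18, 16, 29]
After line 2 (append adds [90, 70] as single element): lst = [9, 7, 18, 16, 29, [90, 70]]
After line 3 (extend unpacks [54], adds 54): lst = [9, 7, 18, 16, 29, [90, 70], 54]
After line 4: result = len(lst) = 7

[9, 7, 18, 16, 29, [90, 70], 54]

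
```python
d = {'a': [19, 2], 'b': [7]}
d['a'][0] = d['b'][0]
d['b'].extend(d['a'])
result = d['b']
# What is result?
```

After line 1: d = {'a': [19, 2], 'b': [7]}
After line 2 (a[0] = b[0] = 7): d = {'a': [7, 2], 'b': [7]}
After line 3 (b.extend(a) appends [7, 2]): d = {'a': [7, 2], 'b': [7, 7, 2]}
After line 4: result = d['b'] = [7, 7, 2]

[7, 7, 2]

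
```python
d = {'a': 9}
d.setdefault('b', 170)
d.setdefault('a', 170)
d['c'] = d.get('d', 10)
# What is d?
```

After line 1: d = {'a': 9}
After line 2 (setdefault adds 'b'=170): d = {'a': 9, 'b': 170}
After line 3 (setdefault 'a' no-op, already exists): d = {'a': 9, 'b': 170}
After line 4 (get('d', 10) returns default since 'd' not in d): d = {'a': 9, 'b': 170, 'c': 10}

{'a': 9, 'b': 170, 'c': 10}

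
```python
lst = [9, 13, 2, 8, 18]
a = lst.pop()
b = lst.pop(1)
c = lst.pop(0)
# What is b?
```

After line 1: lst = [9, 13, 2, 8, 18]
After line 2 (pop() -> a = 18): lst = [9, 13, 2, 8]
After line 3 (pop(1) -> b = 13): lst = [9, 2, 8]
After line 4 (pop(0) -> c = 9): lst = [2, 8]

13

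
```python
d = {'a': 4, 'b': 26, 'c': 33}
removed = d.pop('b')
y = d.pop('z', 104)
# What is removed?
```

After line 1: d = {'a': 4, 'b': 26, 'c': 33}
After line 2 (pop 'b' returns 26): d = {'a': 4, 'c': 33}, removed = 26
After line 3 (pop 'z' missing, returns default 104): d = {'a': 4, 'c': 33}, y = 104

26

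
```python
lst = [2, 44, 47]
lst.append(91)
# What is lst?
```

[2, 44, 47, 91]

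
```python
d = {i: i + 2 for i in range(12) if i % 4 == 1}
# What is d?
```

{1: 3, 5: 7, 9: 11}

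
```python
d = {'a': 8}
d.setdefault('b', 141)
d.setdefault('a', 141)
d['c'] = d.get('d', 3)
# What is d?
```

After line 1: d = {'a': 8}
After line 2 (setdefault adds 'b'=141): d = {'a': 8, 'b': 141}
After line 3 (setdefault 'a' no-op, already exists): d = {'a': 8, 'b': 141}
After line 4 (get('d', 3) returns default since 'd' not in d): d = {'a': 8, 'b': 141, 'c': 3}

{'a': 8, 'b': 141, 'c': 3}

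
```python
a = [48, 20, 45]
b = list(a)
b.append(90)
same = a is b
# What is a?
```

After line 1: a = [48, 20, 45]
After line 2 (b = list(a) is a shallow copy, new object): a = [48, 20, 45], b = [48, 20, 45]
After line 3 (append only mutates b): a = [48, 20, 45], b = [48, 20, 45, 90]
After line 4 (same = a is b; different objects -> False): same = False

[48, 20, 45]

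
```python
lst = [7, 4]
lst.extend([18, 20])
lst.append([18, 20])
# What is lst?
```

After line 1: lst = [7, 4]
After line 2 (extend unpacks [18, 20]): lst = [7, 4, 18, 20]
After line 3 (append adds [18, 20] as single element): lst = [7, 4, 18, 20, [18, 20]]

[7, 4, 18, 20, [18, 20]]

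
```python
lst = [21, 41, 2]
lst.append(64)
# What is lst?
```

[21, 41, 2, 64]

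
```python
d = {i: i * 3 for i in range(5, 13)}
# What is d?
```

{5: 15, 6: 18, 7: 21, 8: 24, 9: 27, 10: 30, 11: 33, 12: 36}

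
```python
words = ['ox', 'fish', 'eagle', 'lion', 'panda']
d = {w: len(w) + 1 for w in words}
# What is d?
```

{'ox': 3, 'fish': 5, 'eagle': 6, 'lion': 5, 'panda': 6}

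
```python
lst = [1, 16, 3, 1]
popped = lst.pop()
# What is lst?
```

[1, 16, 3]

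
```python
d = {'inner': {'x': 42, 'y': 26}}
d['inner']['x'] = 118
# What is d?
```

After line 1: d = {'inner': {'x': 42, 'y': 26}}
After line 2 (inner x overwritten): d = {'inner': {'x': 118, 'y': 26}}

{'inner': {'x': 118, 'y': 26}}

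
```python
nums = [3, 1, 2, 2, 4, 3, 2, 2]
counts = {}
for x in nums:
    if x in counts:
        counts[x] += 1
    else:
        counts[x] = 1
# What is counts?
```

Initial: counts = {}, nums = [3, 1, 2, 2, 4, 3, 2, 2]
See 3: counts = {3: 1}
See 1: counts = {3: 1, 1: 1}
See 2: counts = {3: 1, 1: 1, 2: 1}
See 2: counts = {3: 1, 1: 1, 2: 2}
See 4: counts = {3: 1, 1: 1, 2: 2, 4: 1}
See 3: counts = {3: 2, 1: 1, 2: 2, 4: 1}
See 2: counts = {3: 2, 1: 1, 2: 3, 4: 1}
See 2: counts = {3: 2, 1: 1, 2: 4, 4: 1}

{3: 2, 1: 1, 2: 4, 4: 1}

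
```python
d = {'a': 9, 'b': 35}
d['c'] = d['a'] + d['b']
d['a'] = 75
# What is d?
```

After line 1: d = {'a': 9, 'b': 35}
After line 2 (d['c'] = 9 + 35): d = {'a': 9, 'b': 35, 'c': 44}
After line 3: d = {'a': 75, 'b': 35, 'c': 44}

{'a': 75, 'b': 35, 'c': 44}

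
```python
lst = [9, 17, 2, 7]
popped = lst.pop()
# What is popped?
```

7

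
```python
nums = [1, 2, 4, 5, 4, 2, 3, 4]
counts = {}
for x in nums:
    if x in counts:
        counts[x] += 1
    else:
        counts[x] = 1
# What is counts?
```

Initial: counts = {}, nums = [1, 2, 4, 5, 4, 2, 3, 4]
See 1: counts = {1: 1}
See 2: counts = {1: 1, 2: 1}
See 4: counts = {1: 1, 2: 1, 4: 1}
See 5: counts = {1: 1, 2: 1, 4: 1, 5: 1}
See 4: counts = {1: 1, 2: 1, 4: 2, 5: 1}
See 2: counts = {1: 1, 2: 2, 4: 2, 5: 1}
See 3: counts = {1: 1, 2: 2, 4: 2, 5: 1, 3: 1}
See 4: counts = {1: 1, 2: 2, 4: 3, 5: 1, 3: 1}

{1: 1, 2: 2, 4: 3, 5: 1, 3: 1}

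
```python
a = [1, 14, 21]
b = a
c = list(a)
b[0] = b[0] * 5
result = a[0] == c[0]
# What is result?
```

After line 1: a = [1, 14, 21]
After line 2 (b = a, alias): a = [1, 14, 21], b = [1, 14, 21]
After line 3 (c = list(a) is a copy, new object): c = [1, 14, 21]
After line 4 (b[0] = 1 * 5 = 5; mutates shared a/b): a = b = [5, 14, 21], c = [1, 14, 21]
After line 5 (a[0] = 5, c[0] = 1; result = False)

False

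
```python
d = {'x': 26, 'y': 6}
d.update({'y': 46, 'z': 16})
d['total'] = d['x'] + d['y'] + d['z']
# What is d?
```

After line 1: d = {'x': 26, 'y': 6}
After line 2 (y overwritten, z added): d = {'x': 26, 'y': 46, 'z': 16}
After line 3 (total = 26 + 46 + 16 = 88): d = {'x': 26, 'y': 46, 'z': 16, 'total': 88}

{'x': 26, 'y': 46, 'z': 16, 'total': 88}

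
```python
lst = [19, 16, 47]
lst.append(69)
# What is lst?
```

[19, 16, 47, 69]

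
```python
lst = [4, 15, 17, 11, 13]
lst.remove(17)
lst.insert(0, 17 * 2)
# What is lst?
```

After line 1: lst = [4, 15, 17, 11, 13]
After line 2 (remove first 17): lst = [4, 15, 11, 13]
After line 3 (insert 34 at index 0): lst = [34, 4, 15, 11, 13]

[34, 4, 15, 11, 13]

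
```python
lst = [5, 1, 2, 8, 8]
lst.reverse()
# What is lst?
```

[8, 8, 2, 1, 5]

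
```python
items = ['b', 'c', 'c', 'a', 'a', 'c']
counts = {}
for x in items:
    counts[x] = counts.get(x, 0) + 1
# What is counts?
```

Initial: counts = {}, items = ['b', 'c', 'c', 'a', 'a', 'c']
See 'b': counts = {'b': 1}
See 'c': counts = {'b': 1, 'c': 1}
See 'c': counts = {'b': 1, 'c': 2}
See 'a': counts = {'b': 1, 'c': 2, 'a': 1}
See 'a': counts = {'b': 1, 'c': 2, 'a': 2}
See 'c': counts = {'b': 1, 'c': 3, 'a': 2}

{'b': 1, 'c': 3, 'a': 2}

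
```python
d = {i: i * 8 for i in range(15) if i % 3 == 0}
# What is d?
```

{0: 0, 3: 24, 6: 48, 9: 72, 12: 96}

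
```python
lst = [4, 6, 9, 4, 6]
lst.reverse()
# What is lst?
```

[6, 4, 9, 6, 4]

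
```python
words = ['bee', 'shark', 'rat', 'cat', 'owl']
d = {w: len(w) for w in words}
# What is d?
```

{'bee': 3, 'shark': 5, 'rat': 3, 'cat': 3, 'owl': 3}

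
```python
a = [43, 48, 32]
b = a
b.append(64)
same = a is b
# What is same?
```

After line 1: a = [43, 48, 32]
After line 2 (b = a is an alias, same object): a = [43, 48, 32], b = [43, 48, 32]
After line 3 (b.append mutates the shared list): a = [43, 48, 32, 64], b = [43, 48, 32, 64]
After line 4 (same = a is b; same object -> True): same = True

True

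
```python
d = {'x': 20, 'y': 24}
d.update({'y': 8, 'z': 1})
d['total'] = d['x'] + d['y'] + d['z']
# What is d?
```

After line 1: d = {'x': 20, 'y': 24}
After line 2 (y overwritten, z added): d = {'x': 20, 'y': 8, 'z': 1}
After line 3 (total = 20 + 8 + 1 = 29): d = {'x': 20, 'y': 8, 'z': 1, 'total': 29}

{'x': 20, 'y': 8, 'z': 1, 'total': 29}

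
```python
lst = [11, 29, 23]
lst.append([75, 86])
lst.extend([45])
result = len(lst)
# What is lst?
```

After line 1: lst = [11, 29, 23]
After line 2 (append adds [75, 86] as single element): lst = [11, 29, 23, [75, 86]]
After line 3 (extend unpacks [45], adds 45): lst = [11, 29, 23, [75, 86], 45]
After line 4: result = len(lst) = 5

[11, 29, 23, [75, 86], 45]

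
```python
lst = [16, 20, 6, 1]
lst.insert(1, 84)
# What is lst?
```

[16, 84, 20, 6, 1]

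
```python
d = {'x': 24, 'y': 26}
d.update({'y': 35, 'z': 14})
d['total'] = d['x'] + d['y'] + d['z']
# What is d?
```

After line 1: d = {'x': 24, 'y': 26}
After line 2 (y overwritten, z added): d = {'x': 24, 'y': 35, 'z': 14}
After line 3 (total = 24 + 35 + 14 = 73): d = {'x': 24, 'y': 35, 'z': 14, 'total': 73}

{'x': 24, 'y': 35, 'z': 14, 'total': 73}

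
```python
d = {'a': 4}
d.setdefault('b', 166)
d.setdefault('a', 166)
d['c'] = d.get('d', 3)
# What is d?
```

After line 1: d = {'a': 4}
After line 2 (setdefault adds 'b'=166): d = {'a': 4, 'b': 166}
After line 3 (setdefault 'a' no-op, already exists): d = {'a': 4, 'b': 166}
After line 4 (get('d', 3) returns default since 'd' not in d): d = {'a': 4, 'b': 166, 'c': 3}

{'a': 4, 'b': 166, 'c': 3}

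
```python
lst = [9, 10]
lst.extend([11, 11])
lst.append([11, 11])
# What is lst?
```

After line 1: lst = [9, 10]
After line 2 (extend unpacks [11, 11]): lst = [9, 10, 11, 11]
After line 3 (append adds [11, 11] as single element): lst = [9, 10, 11, 11, [11, 11]]

[9, 10, 11, 11, [11, 11]]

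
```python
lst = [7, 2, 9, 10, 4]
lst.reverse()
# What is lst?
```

[4, 10, 9, 2, 7]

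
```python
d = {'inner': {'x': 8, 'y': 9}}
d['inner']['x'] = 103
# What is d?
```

After line 1: d = {'inner': {'x': 8, 'y': 9}}
After line 2 (inner x overwritten): d = {'inner': {'x': 103, 'y': 9}}

{'inner': {'x': 103, 'y': 9}}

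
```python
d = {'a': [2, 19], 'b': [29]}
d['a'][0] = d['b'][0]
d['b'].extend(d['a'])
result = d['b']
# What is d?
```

After line 1: d = {'a': [2, 19], 'b': [29]}
After line 2 (a[0] = b[0] = 29): d = {'a': [29, 19], 'b': [29]}
After line 3 (b.extend(a) appends [29, 19]): d = {'a': [29, 19], 'b': [29, 29, 19]}
After line 4: result = d['b'] = [29, 29, 19]

{'a': [29, 19], 'b': [29, 29, 19]}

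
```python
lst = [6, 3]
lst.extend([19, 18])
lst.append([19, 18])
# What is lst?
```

After line 1: lst = [6, 3]
After line 2 (extend unpacks [19, 18]): lst = [6, 3, 19, 18]
After line 3 (append adds [19, 18] as single element): lst = [6, 3, 19, 18, [19, 18]]

[6, 3, 19, 18, [19, 18]]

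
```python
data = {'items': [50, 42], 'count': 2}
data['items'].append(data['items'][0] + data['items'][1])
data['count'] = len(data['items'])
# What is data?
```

After line 1: data = {'items': [50, 42], 'count': 2}
After line 2 (append 50 + 42 = 92): data = {'items': [50, 42, 92], 'count': 2}
After line 3 (count = len(items) = 3): data = {'items': [50, 42, 92], 'count': 3}

{'items': [50, 42, 92], 'count': 3}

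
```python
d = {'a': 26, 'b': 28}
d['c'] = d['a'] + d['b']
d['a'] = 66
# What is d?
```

After line 1: d = {'a': 26, 'b': 28}
After line 2 (d['c'] = 26 + 28): d = {'a': 26, 'b': 28, 'c': 54}
After line 3: d = {'a': 66, 'b': 28, 'c': 54}

{'a': 66, 'b': 28, 'c': 54}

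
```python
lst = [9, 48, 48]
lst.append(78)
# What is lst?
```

[9, 48, 48, 78]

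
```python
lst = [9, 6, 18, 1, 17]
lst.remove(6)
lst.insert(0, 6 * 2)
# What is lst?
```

After line 1: lst = [9, 6, 18, 1, 17]
After line 2 (remove first 6): lst = [9, 18, 1, 17]
After line 3 (insert 12 at index 0): lst = [12, 9, 18, 1, 17]

[12, 9, 18, 1, 17]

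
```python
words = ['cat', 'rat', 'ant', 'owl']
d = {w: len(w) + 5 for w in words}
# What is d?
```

{'cat': 8, 'rat': 8, 'ant': 8, 'owl': 8}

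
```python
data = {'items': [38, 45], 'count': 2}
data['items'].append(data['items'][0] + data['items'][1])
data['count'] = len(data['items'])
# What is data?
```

After line 1: data = {'items': [38, 45], 'count': 2}
After line 2 (append 38 + 45 = 83): data = {'items': [38, 45, 83], 'count': 2}
After line 3 (count = len(items) = 3): data = {'items': [38, 45, 83], 'count': 3}

{'items': [38, 45, 83], 'count': 3}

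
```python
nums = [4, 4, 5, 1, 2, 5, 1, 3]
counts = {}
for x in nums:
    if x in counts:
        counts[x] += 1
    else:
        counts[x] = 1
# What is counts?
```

Initial: counts = {}, nums = [4, 4, 5, 1, 2, 5, 1, 3]
See 4: counts = {4: 1}
See 4: counts = {4: 2}
See 5: counts = {4: 2, 5: 1}
See 1: counts = {4: 2, 5: 1, 1: 1}
See 2: counts = {4: 2, 5: 1, 1: 1, 2: 1}
See 5: counts = {4: 2, 5: 2, 1: 1, 2: 1}
See 1: counts = {4: 2, 5: 2, 1: 2, 2: 1}
See 3: counts = {4: 2, 5: 2, 1: 2, 2: 1, 3: 1}

{4: 2, 5: 2, 1: 2, 2: 1, 3: 1}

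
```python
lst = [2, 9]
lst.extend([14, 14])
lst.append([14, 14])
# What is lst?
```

After line 1: lst = [2, 9]
After line 2 (extend unpacks [14, 14]): lst = [2, 9, 14, 14]
After line 3 (append adds [14, 14] as single element): lst = [2, 9, 14, 14, [14, 14]]

[2, 9, 14, 14, [14, 14]]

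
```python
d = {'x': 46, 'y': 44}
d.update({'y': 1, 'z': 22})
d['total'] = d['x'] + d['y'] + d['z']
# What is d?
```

After line 1: d = {'x': 46, 'y': 44}
After line 2 (y overwritten, z added): d = {'x': 46, 'y': 1, 'z': 22}
After line 3 (total = 46 + 1 + 22 = 69): d = {'x': 46, 'y': 1, 'z': 22, 'total': 69}

{'x': 46, 'y': 1, 'z': 22, 'total': 69}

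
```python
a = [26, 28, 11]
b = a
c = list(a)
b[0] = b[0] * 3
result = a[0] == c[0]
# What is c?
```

After line 1: a = [26, 28, 11]
After line 2 (b = a, alias): a = [26, 28, 11], b = [26, 28, 11]
After line 3 (c = list(a) is a copy, new object): c = [26, 28, 11]
After line 4 (b[0] = 26 * 3 = 78; mutates shared a/b): a = b = [78, 28, 11], c = [26, 28, 11]
After line 5 (a[0] = 78, c[0] = 26; result = False)

[26, 28, 11]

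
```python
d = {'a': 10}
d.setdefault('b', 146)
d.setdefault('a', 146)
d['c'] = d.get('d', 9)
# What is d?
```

After line 1: d = {'a': 10}
After line 2 (setdefault adds 'b'=146): d = {'a': 10, 'b': 146}
After line 3 (setdefault 'a' no-op, already exists): d = {'a': 10, 'b': 146}
After line 4 (get('d', 9) returns default since 'd' not in d): d = {'a': 10, 'b': 146, 'c': 9}

{'a': 10, 'b': 146, 'c': 9}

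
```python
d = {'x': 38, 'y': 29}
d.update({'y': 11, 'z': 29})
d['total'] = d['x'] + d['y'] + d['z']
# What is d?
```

After line 1: d = {'x': 38, 'y': 29}
After line 2 (y overwritten, z added): d = {'x': 38, 'y': 11, 'z': 29}
After line 3 (total = 38 + 11 + 29 = 78): d = {'x': 38, 'y': 11, 'z': 29, 'total': 78}

{'x': 38, 'y': 11, 'z': 29, 'total': 78}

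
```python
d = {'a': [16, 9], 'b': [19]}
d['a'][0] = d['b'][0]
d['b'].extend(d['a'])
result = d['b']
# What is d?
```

After line 1: d = {'a': [16, 9], 'b': [19]}
After line 2 (a[0] = b[0] = 19): d = {'a': [19, 9], 'b': [19]}
After line 3 (b.extend(a) appends [19, 9]): d = {'a': [19, 9], 'b': [19, 19, 9]}
After line 4: result = d['b'] = [19, 19, 9]

{'a': [19, 9], 'b': [19, 19, 9]}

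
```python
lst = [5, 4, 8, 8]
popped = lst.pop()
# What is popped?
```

8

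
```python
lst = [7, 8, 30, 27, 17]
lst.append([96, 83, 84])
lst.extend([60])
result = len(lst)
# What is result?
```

After line 1: lst = [7, 8, 30, 27, 17]
After line 2 (append adds [96, 83, 84] as single element): lst = [7, 8, 30, 27, 17, [96, 83, 84]]
After line 3 (extend unpacks [60], adds 60): lst = [7, 8, 30, 27, 17, [96, 83, 84], 60]
After line 4: result = len(lst) = 7

7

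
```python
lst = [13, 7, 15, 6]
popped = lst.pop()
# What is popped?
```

6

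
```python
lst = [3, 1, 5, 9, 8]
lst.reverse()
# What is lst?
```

[8, 9, 5, 1, 3]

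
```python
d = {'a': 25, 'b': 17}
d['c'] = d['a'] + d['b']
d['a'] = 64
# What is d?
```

After line 1: d = {'a': 25, 'b': 17}
After line 2 (d['c'] = 25 + 17): d = {'a': 25, 'b': 17, 'c': 42}
After line 3: d = {'a': 64, 'b': 17, 'c': 42}

{'a': 64, 'b': 17, 'c': 42}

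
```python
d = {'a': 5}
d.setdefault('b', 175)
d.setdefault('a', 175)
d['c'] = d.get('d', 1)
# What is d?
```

After line 1: d = {'a': 5}
After line 2 (setdefault adds 'b'=175): d = {'a': 5, 'b': 175}
After line 3 (setdefault 'a' no-op, already exists): d = {'a': 5, 'b': 175}
After line 4 (get('d', 1) returns default since 'd' not in d): d = {'a': 5, 'b': 175, 'c': 1}

{'a': 5, 'b': 175, 'c': 1}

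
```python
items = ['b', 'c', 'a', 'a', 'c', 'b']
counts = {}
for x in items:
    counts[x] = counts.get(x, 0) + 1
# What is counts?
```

Initial: counts = {}, items = ['b', 'c', 'a', 'a', 'c', 'b']
See 'b': counts = {'b': 1}
See 'c': counts = {'b': 1, 'c': 1}
See 'a': counts = {'b': 1, 'c': 1, 'a': 1}
See 'a': counts = {'b': 1, 'c': 1, 'a': 2}
See 'c': counts = {'b': 1, 'c': 2, 'a': 2}
See 'b': counts = {'b': 2, 'c': 2, 'a': 2}

{'b': 2, 'c': 2, 'a': 2}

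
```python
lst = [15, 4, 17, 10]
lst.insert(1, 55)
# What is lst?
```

[15, 55, 4, 17, 10]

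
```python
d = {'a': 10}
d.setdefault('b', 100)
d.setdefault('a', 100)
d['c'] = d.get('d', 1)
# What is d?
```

After line 1: d = {'a': 10}
After line 2 (setdefault adds 'b'=100): d = {'a': 10, 'b': 100}
After line 3 (setdefault 'a' no-op, already exists): d = {'a': 10, 'b': 100}
After line 4 (get('d', 1) returns default since 'd' not in d): d = {'a': 10, 'b': 100, 'c': 1}

{'a': 10, 'b': 100, 'c': 1}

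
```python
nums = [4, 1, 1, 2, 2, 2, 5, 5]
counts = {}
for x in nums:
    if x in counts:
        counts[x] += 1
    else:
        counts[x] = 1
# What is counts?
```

Initial: counts = {}, nums = [4, 1, 1, 2, 2, 2, 5, 5]
See 4: counts = {4: 1}
See 1: counts = {4: 1, 1: 1}
See 1: counts = {4: 1, 1: 2}
See 2: counts = {4: 1, 1: 2, 2: 1}
See 2: counts = {4: 1, 1: 2, 2: 2}
See 2: counts = {4: 1, 1: 2, 2: 3}
See 5: counts = {4: 1, 1: 2, 2: 3, 5: 1}
See 5: counts = {4: 1, 1: 2, 2: 3, 5: 2}

{4: 1, 1: 2, 2: 3, 5: 2}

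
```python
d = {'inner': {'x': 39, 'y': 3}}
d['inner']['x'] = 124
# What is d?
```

After line 1: d = {'inner': {'x': 39, 'y': 3}}
After line 2 (inner x overwritten): d = {'inner': {'x': 124, 'y': 3}}

{'inner': {'x': 124, 'y': 3}}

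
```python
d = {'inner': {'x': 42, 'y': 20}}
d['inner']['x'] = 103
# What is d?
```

After line 1: d = {'inner': {'x': 42, 'y': 20}}
After line 2 (inner x overwritten): d = {'inner': {'x': 103, 'y': 20}}

{'inner': {'x': 103, 'y': 20}}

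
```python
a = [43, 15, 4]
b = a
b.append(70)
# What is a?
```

After line 1: a = [43, 15, 4]
After line 2 (b = a is an alias, same object): a = [43, 15, 4], b = [43, 15, 4]
After line 3 (b.append mutates the shared list): a = [43, 15, 4, 70], b = [43, 15, 4, 70]

[43, 15, 4, 70]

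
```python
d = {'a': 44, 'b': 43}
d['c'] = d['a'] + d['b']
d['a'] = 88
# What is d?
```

After line 1: d = {'a': 44, 'b': 43}
After line 2 (d['c'] = 44 + 43): d = {'a': 44, 'b': 43, 'c': 87}
After line 3: d = {'a': 88, 'b': 43, 'c': 87}

{'a': 88, 'b': 43, 'c': 87}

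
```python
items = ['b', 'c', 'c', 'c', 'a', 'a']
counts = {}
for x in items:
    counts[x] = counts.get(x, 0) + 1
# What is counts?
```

Initial: counts = {}, items = ['b', 'c', 'c', 'c', 'a', 'a']
See 'b': counts = {'b': 1}
See 'c': counts = {'b': 1, 'c': 1}
See 'c': counts = {'b': 1, 'c': 2}
See 'c': counts = {'b': 1, 'c': 3}
See 'a': counts = {'b': 1, 'c': 3, 'a': 1}
See 'a': counts = {'b': 1, 'c': 3, 'a': 2}

{'b': 1, 'c': 3, 'a': 2}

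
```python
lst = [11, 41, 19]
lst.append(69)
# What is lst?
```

[11, 41, 19, 69]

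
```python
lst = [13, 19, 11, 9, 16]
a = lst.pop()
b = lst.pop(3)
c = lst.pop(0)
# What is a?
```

After line 1: lst = [13, 19, 11, 9, 16]
After line 2 (pop() -> a = 16): lst = [13, 19, 11, 9]
After line 3 (pop(3) -> b = 9): lst = [13, 19, 11]
After line 4 (pop(0) -> c = 13): lst = [19, 11]

16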